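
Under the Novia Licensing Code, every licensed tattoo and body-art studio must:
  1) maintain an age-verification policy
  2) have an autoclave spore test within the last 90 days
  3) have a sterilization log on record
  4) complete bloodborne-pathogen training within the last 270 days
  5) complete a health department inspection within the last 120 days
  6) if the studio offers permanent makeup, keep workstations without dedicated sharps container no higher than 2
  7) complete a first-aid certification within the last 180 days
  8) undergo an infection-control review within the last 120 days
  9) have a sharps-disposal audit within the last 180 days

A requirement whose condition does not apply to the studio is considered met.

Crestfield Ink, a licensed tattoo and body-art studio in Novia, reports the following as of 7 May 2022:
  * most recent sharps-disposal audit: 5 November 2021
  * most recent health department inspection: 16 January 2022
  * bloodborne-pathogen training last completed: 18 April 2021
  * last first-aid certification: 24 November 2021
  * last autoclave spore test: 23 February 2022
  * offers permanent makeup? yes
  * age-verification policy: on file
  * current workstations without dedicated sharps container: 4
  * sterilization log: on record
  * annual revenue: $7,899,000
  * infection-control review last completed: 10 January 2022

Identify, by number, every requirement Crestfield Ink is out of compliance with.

4, 6, 9

1. age-verification policy present → met
2. autoclave spore test 73 days ago vs limit 90 → met
3. sterilization log present → met
4. bloodborne-pathogen training 384 days ago vs limit 270 → not met
5. health department inspection 111 days ago vs limit 120 → met
6. condition 'offers permanent makeup' holds; workstations without dedicated sharps container 4 > 2 → not met
7. first-aid certification 164 days ago vs limit 180 → met
8. infection-control review 117 days ago vs limit 120 → met
9. sharps-disposal audit 183 days ago vs limit 180 → not met
Not met: 4, 6, 9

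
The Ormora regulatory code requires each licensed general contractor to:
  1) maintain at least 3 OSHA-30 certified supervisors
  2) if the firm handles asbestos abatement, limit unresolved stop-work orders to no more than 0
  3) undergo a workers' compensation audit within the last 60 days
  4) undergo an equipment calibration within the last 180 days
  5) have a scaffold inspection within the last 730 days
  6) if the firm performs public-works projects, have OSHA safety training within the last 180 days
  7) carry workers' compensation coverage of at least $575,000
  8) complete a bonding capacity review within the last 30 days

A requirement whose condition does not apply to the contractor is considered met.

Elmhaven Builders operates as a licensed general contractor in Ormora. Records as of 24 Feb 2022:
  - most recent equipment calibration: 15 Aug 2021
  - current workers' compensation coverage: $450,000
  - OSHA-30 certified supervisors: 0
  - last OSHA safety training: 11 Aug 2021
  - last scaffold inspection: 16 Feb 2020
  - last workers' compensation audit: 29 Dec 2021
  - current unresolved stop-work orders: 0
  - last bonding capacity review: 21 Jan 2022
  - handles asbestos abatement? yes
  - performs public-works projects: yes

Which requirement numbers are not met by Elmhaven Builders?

1. OSHA-30 certified supervisors 0 < 3 → not met
2. condition 'handles asbestos abatement' holds; unresolved stop-work orders 0 ≤ 0 → met
3. workers' compensation audit 57 days ago vs limit 60 → met
4. equipment calibration 193 days ago vs limit 180 → not met
5. scaffold inspection 739 days ago vs limit 730 → not met
6. condition 'performs public-works projects' holds; OSHA safety training 197 days ago vs limit 180 → not met
7. workers' compensation coverage $450,000 < $575,000 → not met
8. bonding capacity review 34 days ago vs limit 30 → not met
Not met: 1, 4, 5, 6, 7, 8

1, 4, 5, 6, 7, 8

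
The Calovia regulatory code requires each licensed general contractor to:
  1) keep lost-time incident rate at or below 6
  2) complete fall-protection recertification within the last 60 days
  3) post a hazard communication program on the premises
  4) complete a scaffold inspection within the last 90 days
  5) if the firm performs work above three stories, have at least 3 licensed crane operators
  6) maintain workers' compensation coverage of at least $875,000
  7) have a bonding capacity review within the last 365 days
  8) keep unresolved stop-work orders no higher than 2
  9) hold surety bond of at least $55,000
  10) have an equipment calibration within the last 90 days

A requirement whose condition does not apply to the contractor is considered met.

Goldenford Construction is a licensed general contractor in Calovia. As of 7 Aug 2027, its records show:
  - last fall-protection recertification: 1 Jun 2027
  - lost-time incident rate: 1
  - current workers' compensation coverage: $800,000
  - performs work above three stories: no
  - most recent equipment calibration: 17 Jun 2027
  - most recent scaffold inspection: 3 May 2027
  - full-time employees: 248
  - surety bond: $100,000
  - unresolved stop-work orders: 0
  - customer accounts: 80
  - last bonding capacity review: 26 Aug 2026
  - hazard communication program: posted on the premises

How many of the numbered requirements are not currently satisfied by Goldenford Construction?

1. lost-time incident rate 1 ≤ 6 → met
2. fall-protection recertification 67 days ago vs limit 60 → not met
3. hazard communication program present → met
4. scaffold inspection 96 days ago vs limit 90 → not met
5. condition 'performs work above three stories' does not hold → requirement n/a → met
6. workers' compensation coverage $800,000 < $875,000 → not met
7. bonding capacity review 346 days ago vs limit 365 → met
8. unresolved stop-work orders 0 ≤ 2 → met
9. surety bond $100,000 ≥ $55,000 → met
10. equipment calibration 51 days ago vs limit 90 → met
Not met: 3 of 10

3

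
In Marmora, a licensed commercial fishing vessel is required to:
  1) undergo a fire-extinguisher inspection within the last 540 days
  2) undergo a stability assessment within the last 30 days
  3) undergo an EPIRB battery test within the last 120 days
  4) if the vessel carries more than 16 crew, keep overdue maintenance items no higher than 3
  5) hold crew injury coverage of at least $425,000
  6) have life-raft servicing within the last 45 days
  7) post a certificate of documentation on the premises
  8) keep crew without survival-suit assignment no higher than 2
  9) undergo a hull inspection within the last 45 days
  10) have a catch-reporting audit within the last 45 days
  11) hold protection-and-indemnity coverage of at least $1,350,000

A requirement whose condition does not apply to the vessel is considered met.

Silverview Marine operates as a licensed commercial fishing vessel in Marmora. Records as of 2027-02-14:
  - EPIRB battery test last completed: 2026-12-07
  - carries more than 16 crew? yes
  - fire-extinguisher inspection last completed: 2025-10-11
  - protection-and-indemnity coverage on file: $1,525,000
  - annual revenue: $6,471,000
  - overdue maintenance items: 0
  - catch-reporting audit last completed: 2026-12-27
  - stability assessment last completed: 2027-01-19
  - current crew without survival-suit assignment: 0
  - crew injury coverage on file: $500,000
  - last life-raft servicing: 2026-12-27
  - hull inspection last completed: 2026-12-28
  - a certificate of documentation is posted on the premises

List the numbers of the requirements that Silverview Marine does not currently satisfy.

1. fire-extinguisher inspection 491 days ago vs limit 540 → met
2. stability assessment 26 days ago vs limit 30 → met
3. EPIRB battery test 69 days ago vs limit 120 → met
4. condition 'carries more than 16 crew' holds; overdue maintenance items 0 ≤ 3 → met
5. crew injury coverage $500,000 ≥ $425,000 → met
6. life-raft servicing 49 days ago vs limit 45 → not met
7. certificate of documentation present → met
8. crew without survival-suit assignment 0 ≤ 2 → met
9. hull inspection 48 days ago vs limit 45 → not met
10. catch-reporting audit 49 days ago vs limit 45 → not met
11. protection-and-indemnity coverage $1,525,000 ≥ $1,350,000 → met
Not met: 6, 9, 10

6, 9, 10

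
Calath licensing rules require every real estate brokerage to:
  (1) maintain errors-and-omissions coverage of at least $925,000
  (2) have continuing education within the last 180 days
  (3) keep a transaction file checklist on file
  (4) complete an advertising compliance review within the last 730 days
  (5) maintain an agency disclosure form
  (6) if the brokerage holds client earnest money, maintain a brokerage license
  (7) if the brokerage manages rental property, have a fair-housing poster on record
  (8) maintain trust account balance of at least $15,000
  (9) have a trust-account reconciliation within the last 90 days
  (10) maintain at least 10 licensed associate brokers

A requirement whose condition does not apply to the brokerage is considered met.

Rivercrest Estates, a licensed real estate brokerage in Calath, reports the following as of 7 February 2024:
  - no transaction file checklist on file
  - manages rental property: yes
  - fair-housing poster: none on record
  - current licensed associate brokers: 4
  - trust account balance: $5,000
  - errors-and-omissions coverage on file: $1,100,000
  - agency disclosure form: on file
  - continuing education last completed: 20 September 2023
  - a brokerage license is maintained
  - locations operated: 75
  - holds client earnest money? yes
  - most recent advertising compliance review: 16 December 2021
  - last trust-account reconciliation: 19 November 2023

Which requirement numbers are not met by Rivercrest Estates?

1. errors-and-omissions coverage $1,100,000 ≥ $925,000 → met
2. continuing education 140 days ago vs limit 180 → met
3. transaction file checklist absent → not met
4. advertising compliance review 783 days ago vs limit 730 → not met
5. agency disclosure form present → met
6. condition 'holds client earnest money' holds; brokerage license present → met
7. condition 'manages rental property' holds; fair-housing poster absent → not met
8. trust account balance $5,000 < $15,000 → not met
9. trust-account reconciliation 80 days ago vs limit 90 → met
10. licensed associate brokers 4 < 10 → not met
Not met: 3, 4, 7, 8, 10

3, 4, 7, 8, 10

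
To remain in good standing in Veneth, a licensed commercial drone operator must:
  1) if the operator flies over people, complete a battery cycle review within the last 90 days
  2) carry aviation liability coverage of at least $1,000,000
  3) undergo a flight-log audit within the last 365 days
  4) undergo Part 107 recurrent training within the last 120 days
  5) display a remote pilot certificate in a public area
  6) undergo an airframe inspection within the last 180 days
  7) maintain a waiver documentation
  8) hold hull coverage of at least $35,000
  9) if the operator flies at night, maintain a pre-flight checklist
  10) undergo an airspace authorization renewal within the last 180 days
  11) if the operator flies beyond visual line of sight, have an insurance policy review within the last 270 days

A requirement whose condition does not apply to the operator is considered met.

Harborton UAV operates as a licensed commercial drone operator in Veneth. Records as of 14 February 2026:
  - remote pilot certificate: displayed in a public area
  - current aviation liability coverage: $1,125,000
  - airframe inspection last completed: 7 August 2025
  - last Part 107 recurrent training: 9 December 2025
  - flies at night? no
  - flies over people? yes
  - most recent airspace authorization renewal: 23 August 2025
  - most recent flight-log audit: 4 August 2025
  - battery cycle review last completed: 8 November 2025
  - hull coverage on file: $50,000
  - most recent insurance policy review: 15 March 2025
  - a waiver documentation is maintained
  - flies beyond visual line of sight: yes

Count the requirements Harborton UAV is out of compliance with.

3

1. condition 'flies over people' holds; battery cycle review 98 days ago vs limit 90 → not met
2. aviation liability coverage $1,125,000 ≥ $1,000,000 → met
3. flight-log audit 194 days ago vs limit 365 → met
4. Part 107 recurrent training 67 days ago vs limit 120 → met
5. remote pilot certificate present → met
6. airframe inspection 191 days ago vs limit 180 → not met
7. waiver documentation present → met
8. hull coverage $50,000 ≥ $35,000 → met
9. condition 'flies at night' does not hold → requirement n/a → met
10. airspace authorization renewal 175 days ago vs limit 180 → met
11. condition 'flies beyond visual line of sight' holds; insurance policy review 336 days ago vs limit 270 → not met
Not met: 3 of 11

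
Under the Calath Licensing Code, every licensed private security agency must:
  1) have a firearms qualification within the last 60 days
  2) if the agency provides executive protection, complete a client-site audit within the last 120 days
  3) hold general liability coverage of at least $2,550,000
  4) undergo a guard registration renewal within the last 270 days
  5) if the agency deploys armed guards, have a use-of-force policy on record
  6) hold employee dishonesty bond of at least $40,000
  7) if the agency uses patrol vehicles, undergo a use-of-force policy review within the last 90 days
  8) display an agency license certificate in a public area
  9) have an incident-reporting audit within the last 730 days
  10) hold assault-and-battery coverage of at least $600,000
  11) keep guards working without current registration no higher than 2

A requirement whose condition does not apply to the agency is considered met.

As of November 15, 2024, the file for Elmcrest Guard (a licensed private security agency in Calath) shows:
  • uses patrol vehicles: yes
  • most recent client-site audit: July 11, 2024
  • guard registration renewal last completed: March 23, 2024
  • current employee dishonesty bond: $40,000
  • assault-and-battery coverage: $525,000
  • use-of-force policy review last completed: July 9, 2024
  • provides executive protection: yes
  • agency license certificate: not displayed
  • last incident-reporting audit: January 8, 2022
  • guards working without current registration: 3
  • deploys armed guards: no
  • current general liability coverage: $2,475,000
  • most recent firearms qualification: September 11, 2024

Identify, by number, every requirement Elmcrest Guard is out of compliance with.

1, 2, 3, 7, 8, 9, 10, 11

1. firearms qualification 65 days ago vs limit 60 → not met
2. condition 'provides executive protection' holds; client-site audit 127 days ago vs limit 120 → not met
3. general liability coverage $2,475,000 < $2,550,000 → not met
4. guard registration renewal 237 days ago vs limit 270 → met
5. condition 'deploys armed guards' does not hold → requirement n/a → met
6. employee dishonesty bond $40,000 ≥ $40,000 → met
7. condition 'uses patrol vehicles' holds; use-of-force policy review 129 days ago vs limit 90 → not met
8. agency license certificate absent → not met
9. incident-reporting audit 1042 days ago vs limit 730 → not met
10. assault-and-battery coverage $525,000 < $600,000 → not met
11. guards working without current registration 3 > 2 → not met
Not met: 1, 2, 3, 7, 8, 9, 10, 11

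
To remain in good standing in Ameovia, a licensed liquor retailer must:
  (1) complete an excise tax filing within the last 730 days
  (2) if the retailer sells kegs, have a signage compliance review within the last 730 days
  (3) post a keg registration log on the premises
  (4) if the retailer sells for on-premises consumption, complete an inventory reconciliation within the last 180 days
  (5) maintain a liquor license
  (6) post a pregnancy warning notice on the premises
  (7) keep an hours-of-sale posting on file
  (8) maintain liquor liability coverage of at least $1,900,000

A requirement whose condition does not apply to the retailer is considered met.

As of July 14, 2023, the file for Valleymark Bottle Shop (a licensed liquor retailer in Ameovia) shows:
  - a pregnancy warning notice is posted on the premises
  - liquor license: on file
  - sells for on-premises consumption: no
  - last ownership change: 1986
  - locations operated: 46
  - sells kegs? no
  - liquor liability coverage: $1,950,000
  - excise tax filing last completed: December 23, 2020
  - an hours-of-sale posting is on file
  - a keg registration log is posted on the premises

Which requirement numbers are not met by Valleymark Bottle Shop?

1

1. excise tax filing 933 days ago vs limit 730 → not met
2. condition 'sells kegs' does not hold → requirement n/a → met
3. keg registration log present → met
4. condition 'sells for on-premises consumption' does not hold → requirement n/a → met
5. liquor license present → met
6. pregnancy warning notice present → met
7. hours-of-sale posting present → met
8. liquor liability coverage $1,950,000 ≥ $1,900,000 → met
Not met: 1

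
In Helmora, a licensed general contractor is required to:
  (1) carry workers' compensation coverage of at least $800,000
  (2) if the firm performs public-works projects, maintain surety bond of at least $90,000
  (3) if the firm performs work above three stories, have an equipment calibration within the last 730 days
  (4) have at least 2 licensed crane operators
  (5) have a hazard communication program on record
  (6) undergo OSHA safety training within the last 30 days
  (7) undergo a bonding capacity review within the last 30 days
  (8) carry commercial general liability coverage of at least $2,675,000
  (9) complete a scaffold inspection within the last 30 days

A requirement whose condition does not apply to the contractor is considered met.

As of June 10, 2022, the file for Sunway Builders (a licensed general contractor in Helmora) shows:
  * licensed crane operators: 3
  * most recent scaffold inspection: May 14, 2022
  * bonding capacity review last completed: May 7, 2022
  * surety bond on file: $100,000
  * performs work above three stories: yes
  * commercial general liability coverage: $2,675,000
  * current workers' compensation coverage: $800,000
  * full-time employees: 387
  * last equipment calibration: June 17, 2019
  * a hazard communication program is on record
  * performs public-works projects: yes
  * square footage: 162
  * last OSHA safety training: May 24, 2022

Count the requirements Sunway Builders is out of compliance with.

1. workers' compensation coverage $800,000 ≥ $800,000 → met
2. condition 'performs public-works projects' holds; surety bond $100,000 ≥ $90,000 → met
3. condition 'performs work above three stories' holds; equipment calibration 1089 days ago vs limit 730 → not met
4. licensed crane operators 3 ≥ 2 → met
5. hazard communication program present → met
6. OSHA safety training 17 days ago vs limit 30 → met
7. bonding capacity review 34 days ago vs limit 30 → not met
8. commercial general liability coverage $2,675,000 ≥ $2,675,000 → met
9. scaffold inspection 27 days ago vs limit 30 → met
Not met: 2 of 9

2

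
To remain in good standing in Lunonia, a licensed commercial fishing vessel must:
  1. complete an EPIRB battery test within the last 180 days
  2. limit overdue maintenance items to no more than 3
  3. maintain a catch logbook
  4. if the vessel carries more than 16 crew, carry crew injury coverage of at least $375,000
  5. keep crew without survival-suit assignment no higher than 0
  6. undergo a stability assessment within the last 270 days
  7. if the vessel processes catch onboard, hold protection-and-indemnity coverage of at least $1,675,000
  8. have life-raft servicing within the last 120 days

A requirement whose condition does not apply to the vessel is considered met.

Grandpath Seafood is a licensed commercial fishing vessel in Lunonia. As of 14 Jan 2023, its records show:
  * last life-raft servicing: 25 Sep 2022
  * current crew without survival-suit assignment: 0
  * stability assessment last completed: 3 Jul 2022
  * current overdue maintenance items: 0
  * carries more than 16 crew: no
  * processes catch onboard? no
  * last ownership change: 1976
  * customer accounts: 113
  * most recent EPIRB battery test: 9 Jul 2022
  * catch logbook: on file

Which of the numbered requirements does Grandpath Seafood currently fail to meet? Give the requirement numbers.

1

1. EPIRB battery test 189 days ago vs limit 180 → not met
2. overdue maintenance items 0 ≤ 3 → met
3. catch logbook present → met
4. condition 'carries more than 16 crew' does not hold → requirement n/a → met
5. crew without survival-suit assignment 0 ≤ 0 → met
6. stability assessment 195 days ago vs limit 270 → met
7. condition 'processes catch onboard' does not hold → requirement n/a → met
8. life-raft servicing 111 days ago vs limit 120 → met
Not met: 1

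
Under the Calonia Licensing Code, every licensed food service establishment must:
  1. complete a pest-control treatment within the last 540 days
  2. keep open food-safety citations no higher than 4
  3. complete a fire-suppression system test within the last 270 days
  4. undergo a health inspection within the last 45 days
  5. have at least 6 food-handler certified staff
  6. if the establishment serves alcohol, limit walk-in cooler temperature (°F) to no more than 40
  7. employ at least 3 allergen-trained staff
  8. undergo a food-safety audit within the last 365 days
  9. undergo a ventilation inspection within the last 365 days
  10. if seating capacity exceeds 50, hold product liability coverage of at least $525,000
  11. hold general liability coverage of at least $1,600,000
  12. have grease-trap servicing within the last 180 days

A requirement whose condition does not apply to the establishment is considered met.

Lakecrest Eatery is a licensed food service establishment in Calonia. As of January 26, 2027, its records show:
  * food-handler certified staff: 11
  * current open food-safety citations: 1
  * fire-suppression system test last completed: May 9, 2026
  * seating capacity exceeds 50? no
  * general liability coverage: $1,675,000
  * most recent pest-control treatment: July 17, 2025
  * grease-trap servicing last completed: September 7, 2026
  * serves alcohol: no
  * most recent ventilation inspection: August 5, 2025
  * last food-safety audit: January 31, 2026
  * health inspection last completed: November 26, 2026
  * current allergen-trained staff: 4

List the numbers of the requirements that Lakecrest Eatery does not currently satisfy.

1. pest-control treatment 558 days ago vs limit 540 → not met
2. open food-safety citations 1 ≤ 4 → met
3. fire-suppression system test 262 days ago vs limit 270 → met
4. health inspection 61 days ago vs limit 45 → not met
5. food-handler certified staff 11 ≥ 6 → met
6. condition 'serves alcohol' does not hold → requirement n/a → met
7. allergen-trained staff 4 ≥ 3 → met
8. food-safety audit 360 days ago vs limit 365 → met
9. ventilation inspection 539 days ago vs limit 365 → not met
10. condition 'seating capacity exceeds 50' does not hold → requirement n/a → met
11. general liability coverage $1,675,000 ≥ $1,600,000 → met
12. grease-trap servicing 141 days ago vs limit 180 → met
Not met: 1, 4, 9

1, 4, 9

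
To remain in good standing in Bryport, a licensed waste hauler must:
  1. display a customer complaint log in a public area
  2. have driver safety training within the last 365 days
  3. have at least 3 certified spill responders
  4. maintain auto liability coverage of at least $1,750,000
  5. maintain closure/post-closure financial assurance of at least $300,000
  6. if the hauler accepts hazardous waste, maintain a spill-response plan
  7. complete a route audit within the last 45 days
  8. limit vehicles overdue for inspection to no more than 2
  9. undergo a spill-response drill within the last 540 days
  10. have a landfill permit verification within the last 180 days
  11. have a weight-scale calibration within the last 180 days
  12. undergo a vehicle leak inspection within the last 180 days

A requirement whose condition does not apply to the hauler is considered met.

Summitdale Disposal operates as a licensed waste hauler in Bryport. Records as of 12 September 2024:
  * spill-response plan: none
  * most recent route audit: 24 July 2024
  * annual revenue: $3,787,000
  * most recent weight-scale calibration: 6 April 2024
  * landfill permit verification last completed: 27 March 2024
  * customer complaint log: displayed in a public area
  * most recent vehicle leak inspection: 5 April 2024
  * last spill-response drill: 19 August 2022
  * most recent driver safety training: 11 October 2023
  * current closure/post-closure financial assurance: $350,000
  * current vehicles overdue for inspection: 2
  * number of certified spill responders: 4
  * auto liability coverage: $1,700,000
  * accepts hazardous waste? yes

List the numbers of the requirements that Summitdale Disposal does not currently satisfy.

1. customer complaint log present → met
2. driver safety training 337 days ago vs limit 365 → met
3. certified spill responders 4 ≥ 3 → met
4. auto liability coverage $1,700,000 < $1,750,000 → not met
5. closure/post-closure financial assurance $350,000 ≥ $300,000 → met
6. condition 'accepts hazardous waste' holds; spill-response plan absent → not met
7. route audit 50 days ago vs limit 45 → not met
8. vehicles overdue for inspection 2 ≤ 2 → met
9. spill-response drill 755 days ago vs limit 540 → not met
10. landfill permit verification 169 days ago vs limit 180 → met
11. weight-scale calibration 159 days ago vs limit 180 → met
12. vehicle leak inspection 160 days ago vs limit 180 → met
Not met: 4, 6, 7, 9

4, 6, 7, 9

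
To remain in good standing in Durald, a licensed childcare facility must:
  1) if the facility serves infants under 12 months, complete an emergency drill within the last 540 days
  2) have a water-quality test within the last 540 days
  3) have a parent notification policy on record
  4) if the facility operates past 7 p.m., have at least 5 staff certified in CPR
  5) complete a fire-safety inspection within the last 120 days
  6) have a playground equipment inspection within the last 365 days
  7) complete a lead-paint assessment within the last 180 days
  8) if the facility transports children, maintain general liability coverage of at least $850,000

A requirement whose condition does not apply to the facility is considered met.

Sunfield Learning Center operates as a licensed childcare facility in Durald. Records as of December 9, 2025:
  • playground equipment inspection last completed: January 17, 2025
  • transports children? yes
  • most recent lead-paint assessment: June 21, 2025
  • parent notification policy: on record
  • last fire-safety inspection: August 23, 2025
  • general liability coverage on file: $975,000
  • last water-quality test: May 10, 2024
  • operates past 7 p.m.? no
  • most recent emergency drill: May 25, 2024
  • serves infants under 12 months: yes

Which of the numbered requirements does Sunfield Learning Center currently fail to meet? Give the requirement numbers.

1, 2

1. condition 'serves infants under 12 months' holds; emergency drill 563 days ago vs limit 540 → not met
2. water-quality test 578 days ago vs limit 540 → not met
3. parent notification policy present → met
4. condition 'operates past 7 p.m.' does not hold → requirement n/a → met
5. fire-safety inspection 108 days ago vs limit 120 → met
6. playground equipment inspection 326 days ago vs limit 365 → met
7. lead-paint assessment 171 days ago vs limit 180 → met
8. condition 'transports children' holds; general liability coverage $975,000 ≥ $850,000 → met
Not met: 1, 2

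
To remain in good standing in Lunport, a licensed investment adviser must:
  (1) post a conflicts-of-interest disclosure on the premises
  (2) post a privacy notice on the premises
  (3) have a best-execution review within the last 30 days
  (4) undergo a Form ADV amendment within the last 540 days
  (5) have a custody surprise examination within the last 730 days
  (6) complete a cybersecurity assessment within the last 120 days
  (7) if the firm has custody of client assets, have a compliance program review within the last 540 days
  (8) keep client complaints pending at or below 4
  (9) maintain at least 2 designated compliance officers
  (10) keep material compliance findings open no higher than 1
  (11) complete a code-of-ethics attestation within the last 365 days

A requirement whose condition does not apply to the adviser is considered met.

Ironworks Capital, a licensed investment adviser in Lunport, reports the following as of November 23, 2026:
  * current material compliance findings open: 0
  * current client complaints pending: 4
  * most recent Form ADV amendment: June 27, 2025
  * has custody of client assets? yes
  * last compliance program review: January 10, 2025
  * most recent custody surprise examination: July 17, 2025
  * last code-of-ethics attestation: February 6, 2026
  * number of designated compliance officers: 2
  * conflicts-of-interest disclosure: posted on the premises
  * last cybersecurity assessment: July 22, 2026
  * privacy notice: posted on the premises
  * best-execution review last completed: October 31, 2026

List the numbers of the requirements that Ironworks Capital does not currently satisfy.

1. conflicts-of-interest disclosure present → met
2. privacy notice present → met
3. best-execution review 23 days ago vs limit 30 → met
4. Form ADV amendment 514 days ago vs limit 540 → met
5. custody surprise examination 494 days ago vs limit 730 → met
6. cybersecurity assessment 124 days ago vs limit 120 → not met
7. condition 'has custody of client assets' holds; compliance program review 682 days ago vs limit 540 → not met
8. client complaints pending 4 ≤ 4 → met
9. designated compliance officers 2 ≥ 2 → met
10. material compliance findings open 0 ≤ 1 → met
11. code-of-ethics attestation 290 days ago vs limit 365 → met
Not met: 6, 7

6, 7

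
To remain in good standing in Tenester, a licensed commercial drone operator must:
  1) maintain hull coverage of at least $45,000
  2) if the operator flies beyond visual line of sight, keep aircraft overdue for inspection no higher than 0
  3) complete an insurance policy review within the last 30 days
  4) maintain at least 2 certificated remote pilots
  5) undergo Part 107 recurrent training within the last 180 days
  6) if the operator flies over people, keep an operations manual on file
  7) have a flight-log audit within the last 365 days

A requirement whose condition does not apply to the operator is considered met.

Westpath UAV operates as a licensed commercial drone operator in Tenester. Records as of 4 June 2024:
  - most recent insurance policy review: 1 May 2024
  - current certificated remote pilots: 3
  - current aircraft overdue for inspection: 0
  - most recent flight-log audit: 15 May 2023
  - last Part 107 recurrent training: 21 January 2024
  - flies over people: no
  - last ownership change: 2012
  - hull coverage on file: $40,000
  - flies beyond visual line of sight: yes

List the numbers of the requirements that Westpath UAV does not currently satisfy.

1, 3, 7

1. hull coverage $40,000 < $45,000 → not met
2. condition 'flies beyond visual line of sight' holds; aircraft overdue for inspection 0 ≤ 0 → met
3. insurance policy review 34 days ago vs limit 30 → not met
4. certificated remote pilots 3 ≥ 2 → met
5. Part 107 recurrent training 135 days ago vs limit 180 → met
6. condition 'flies over people' does not hold → requirement n/a → met
7. flight-log audit 386 days ago vs limit 365 → not met
Not met: 1, 3, 7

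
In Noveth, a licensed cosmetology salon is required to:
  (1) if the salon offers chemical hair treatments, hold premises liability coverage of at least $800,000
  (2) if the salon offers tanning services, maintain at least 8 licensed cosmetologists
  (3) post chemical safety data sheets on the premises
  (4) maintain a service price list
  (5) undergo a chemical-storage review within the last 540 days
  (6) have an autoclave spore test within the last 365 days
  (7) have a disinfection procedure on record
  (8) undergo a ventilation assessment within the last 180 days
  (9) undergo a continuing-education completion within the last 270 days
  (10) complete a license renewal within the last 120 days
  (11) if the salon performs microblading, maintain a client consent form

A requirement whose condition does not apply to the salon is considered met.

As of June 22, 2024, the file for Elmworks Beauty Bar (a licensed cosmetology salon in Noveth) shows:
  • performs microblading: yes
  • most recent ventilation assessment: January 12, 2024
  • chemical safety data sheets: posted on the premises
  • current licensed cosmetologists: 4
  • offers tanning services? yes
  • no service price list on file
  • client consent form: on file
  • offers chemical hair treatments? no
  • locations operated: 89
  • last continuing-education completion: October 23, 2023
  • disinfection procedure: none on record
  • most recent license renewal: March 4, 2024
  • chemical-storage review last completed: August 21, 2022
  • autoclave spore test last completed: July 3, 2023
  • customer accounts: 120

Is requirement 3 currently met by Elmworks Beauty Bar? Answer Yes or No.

3. chemical safety data sheets present → met

Yes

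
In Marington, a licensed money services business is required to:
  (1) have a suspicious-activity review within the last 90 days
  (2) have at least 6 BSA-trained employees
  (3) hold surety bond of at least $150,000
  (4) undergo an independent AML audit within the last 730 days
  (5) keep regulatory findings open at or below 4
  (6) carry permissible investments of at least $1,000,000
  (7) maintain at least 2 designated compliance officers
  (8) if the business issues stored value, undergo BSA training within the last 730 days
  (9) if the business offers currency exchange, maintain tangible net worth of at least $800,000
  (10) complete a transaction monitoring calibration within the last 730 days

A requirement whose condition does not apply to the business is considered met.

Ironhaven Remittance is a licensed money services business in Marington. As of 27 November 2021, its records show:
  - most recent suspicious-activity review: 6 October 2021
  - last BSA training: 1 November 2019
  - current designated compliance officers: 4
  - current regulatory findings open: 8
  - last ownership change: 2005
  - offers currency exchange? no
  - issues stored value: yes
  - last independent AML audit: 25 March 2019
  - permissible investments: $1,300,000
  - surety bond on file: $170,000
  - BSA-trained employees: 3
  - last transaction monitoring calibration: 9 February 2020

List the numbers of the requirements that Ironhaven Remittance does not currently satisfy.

1. suspicious-activity review 52 days ago vs limit 90 → met
2. BSA-trained employees 3 < 6 → not met
3. surety bond $170,000 ≥ $150,000 → met
4. independent AML audit 978 days ago vs limit 730 → not met
5. regulatory findings open 8 > 4 → not met
6. permissible investments $1,300,000 ≥ $1,000,000 → met
7. designated compliance officers 4 ≥ 2 → met
8. condition 'issues stored value' holds; BSA training 757 days ago vs limit 730 → not met
9. condition 'offers currency exchange' does not hold → requirement n/a → met
10. transaction monitoring calibration 657 days ago vs limit 730 → met
Not met: 2, 4, 5, 8

2, 4, 5, 8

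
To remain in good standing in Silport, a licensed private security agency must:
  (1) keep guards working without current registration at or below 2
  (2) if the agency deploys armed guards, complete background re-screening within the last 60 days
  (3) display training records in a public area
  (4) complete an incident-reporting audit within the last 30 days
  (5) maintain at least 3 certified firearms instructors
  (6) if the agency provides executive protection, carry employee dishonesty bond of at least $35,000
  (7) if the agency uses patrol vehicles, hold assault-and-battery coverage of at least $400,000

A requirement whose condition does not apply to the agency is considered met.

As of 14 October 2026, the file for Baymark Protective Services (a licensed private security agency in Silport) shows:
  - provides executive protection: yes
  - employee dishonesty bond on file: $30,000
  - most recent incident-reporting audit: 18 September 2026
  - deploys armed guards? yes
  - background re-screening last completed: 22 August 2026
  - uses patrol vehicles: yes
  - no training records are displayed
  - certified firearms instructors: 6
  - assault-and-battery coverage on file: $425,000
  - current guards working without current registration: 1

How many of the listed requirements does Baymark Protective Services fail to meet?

2

1. guards working without current registration 1 ≤ 2 → met
2. condition 'deploys armed guards' holds; background re-screening 53 days ago vs limit 60 → met
3. training records absent → not met
4. incident-reporting audit 26 days ago vs limit 30 → met
5. certified firearms instructors 6 ≥ 3 → met
6. condition 'provides executive protection' holds; employee dishonesty bond $30,000 < $35,000 → not met
7. condition 'uses patrol vehicles' holds; assault-and-battery coverage $425,000 ≥ $400,000 → met
Not met: 2 of 7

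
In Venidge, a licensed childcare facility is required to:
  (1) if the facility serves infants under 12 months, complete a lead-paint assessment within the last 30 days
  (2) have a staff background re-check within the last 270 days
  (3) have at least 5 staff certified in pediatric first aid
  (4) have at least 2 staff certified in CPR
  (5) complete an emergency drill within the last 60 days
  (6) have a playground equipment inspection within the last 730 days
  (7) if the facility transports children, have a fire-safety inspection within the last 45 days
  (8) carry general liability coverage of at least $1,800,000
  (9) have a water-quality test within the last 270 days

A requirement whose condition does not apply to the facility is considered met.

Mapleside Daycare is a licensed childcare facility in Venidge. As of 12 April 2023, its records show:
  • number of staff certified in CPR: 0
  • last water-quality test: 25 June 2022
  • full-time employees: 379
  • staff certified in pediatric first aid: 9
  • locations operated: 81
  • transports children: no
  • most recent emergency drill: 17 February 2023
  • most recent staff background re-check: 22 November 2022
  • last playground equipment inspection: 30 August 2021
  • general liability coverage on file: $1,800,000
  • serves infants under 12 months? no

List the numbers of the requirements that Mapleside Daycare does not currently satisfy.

4, 9

1. condition 'serves infants under 12 months' does not hold → requirement n/a → met
2. staff background re-check 141 days ago vs limit 270 → met
3. staff certified in pediatric first aid 9 ≥ 5 → met
4. staff certified in CPR 0 < 2 → not met
5. emergency drill 54 days ago vs limit 60 → met
6. playground equipment inspection 590 days ago vs limit 730 → met
7. condition 'transports children' does not hold → requirement n/a → met
8. general liability coverage $1,800,000 ≥ $1,800,000 → met
9. water-quality test 291 days ago vs limit 270 → not met
Not met: 4, 9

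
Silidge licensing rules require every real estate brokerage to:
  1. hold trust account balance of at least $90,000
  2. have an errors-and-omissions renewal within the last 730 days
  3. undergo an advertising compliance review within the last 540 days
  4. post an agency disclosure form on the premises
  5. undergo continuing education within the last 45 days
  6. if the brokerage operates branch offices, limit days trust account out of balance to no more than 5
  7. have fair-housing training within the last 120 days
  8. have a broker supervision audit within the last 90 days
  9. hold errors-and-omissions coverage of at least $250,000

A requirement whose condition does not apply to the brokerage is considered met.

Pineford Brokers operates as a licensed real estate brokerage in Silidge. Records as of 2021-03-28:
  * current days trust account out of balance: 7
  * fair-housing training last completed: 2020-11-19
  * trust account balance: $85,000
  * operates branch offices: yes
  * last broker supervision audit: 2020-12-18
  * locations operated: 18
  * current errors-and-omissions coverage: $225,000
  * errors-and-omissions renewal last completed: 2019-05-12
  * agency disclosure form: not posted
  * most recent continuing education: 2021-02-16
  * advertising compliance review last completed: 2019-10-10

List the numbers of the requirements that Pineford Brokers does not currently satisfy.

1, 4, 6, 7, 8, 9

1. trust account balance $85,000 < $90,000 → not met
2. errors-and-omissions renewal 686 days ago vs limit 730 → met
3. advertising compliance review 535 days ago vs limit 540 → met
4. agency disclosure form absent → not met
5. continuing education 40 days ago vs limit 45 → met
6. condition 'operates branch offices' holds; days trust account out of balance 7 > 5 → not met
7. fair-housing training 129 days ago vs limit 120 → not met
8. broker supervision audit 100 days ago vs limit 90 → not met
9. errors-and-omissions coverage $225,000 < $250,000 → not met
Not met: 1, 4, 6, 7, 8, 9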